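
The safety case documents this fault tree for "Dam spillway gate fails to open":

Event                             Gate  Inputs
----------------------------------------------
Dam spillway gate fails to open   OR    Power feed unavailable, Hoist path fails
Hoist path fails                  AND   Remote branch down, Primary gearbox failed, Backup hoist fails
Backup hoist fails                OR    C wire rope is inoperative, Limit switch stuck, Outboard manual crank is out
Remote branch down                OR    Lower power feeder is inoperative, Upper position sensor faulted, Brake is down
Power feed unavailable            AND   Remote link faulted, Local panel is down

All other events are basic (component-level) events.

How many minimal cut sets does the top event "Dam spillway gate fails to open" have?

10

Power feed unavailable [AND]: one cut set from each child combined → 1 × 1 = 1 cut set(s).
Remote branch down [OR]: union of children's cut sets → 3 cut set(s).
Backup hoist fails [OR]: union of children's cut sets → 3 cut set(s).
Hoist path fails [AND]: one cut set from each child combined → 3 × 1 × 3 = 9 cut set(s).
Dam spillway gate fails to open [OR]: union of children's cut sets → 10 cut set(s).
Minimal cut sets: {Local panel is down, Remote link faulted}; {C wire rope is inoperative, Lower power feeder is inoperative, Primary gearbox failed}; {Limit switch stuck, Lower power feeder is inoperative, Primary gearbox failed}; {Lower power feeder is inoperative, Outboard manual crank is out, Primary gearbox failed}; {C wire rope is inoperative, Primary gearbox failed, Upper position sensor faulted}; {Limit switch stuck, Primary gearbox failed, Upper position sensor faulted}; {Outboard manual crank is out, Primary gearbox failed, Upper position sensor faulted}; {Brake is down, C wire rope is inoperative, Primary gearbox failed}; {Brake is down, Limit switch stuck, Primary gearbox failed}; {Brake is down, Outboard manual crank is out, Primary gearbox failed}.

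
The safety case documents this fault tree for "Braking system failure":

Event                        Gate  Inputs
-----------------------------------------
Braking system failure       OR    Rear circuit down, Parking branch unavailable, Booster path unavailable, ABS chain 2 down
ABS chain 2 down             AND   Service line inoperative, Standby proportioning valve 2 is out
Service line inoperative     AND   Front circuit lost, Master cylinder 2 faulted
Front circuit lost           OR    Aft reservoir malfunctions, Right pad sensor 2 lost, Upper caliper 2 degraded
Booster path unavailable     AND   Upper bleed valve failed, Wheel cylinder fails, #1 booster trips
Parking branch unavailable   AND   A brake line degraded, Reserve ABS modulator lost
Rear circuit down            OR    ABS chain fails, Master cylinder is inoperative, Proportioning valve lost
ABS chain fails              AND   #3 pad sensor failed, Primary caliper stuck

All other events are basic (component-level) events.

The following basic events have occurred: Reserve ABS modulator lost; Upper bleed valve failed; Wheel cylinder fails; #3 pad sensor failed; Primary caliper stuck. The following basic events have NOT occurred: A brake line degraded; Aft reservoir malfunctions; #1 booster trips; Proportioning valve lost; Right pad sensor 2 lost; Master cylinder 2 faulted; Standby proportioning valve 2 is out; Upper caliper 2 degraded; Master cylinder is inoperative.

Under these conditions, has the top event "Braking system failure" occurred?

Yes

ABS chain fails [AND]: #3 pad sensor failed=occurs, Primary caliper stuck=occurs → all inputs occur → occurs.
Rear circuit down [OR]: ABS chain fails=occurs, Master cylinder is inoperative=not, Proportioning valve lost=not → at least one input occurs → occurs.
Parking branch unavailable [AND]: A brake line degraded=not, Reserve ABS modulator lost=occurs → not all inputs occur → does not occur.
Booster path unavailable [AND]: Upper bleed valve failed=occurs, Wheel cylinder fails=occurs, #1 booster trips=not → not all inputs occur → does not occur.
Front circuit lost [OR]: Aft reservoir malfunctions=not, Right pad sensor 2 lost=not, Upper caliper 2 degraded=not → no input occurs → does not occur.
Service line inoperative [AND]: Front circuit lost=not, Master cylinder 2 faulted=not → not all inputs occur → does not occur.
ABS chain 2 down [AND]: Service line inoperative=not, Standby proportioning valve 2 is out=not → not all inputs occur → does not occur.
Braking system failure [OR]: Rear circuit down=occurs, Parking branch unavailable=not, Booster path unavailable=not, ABS chain 2 down=not → at least one input occurs → occurs.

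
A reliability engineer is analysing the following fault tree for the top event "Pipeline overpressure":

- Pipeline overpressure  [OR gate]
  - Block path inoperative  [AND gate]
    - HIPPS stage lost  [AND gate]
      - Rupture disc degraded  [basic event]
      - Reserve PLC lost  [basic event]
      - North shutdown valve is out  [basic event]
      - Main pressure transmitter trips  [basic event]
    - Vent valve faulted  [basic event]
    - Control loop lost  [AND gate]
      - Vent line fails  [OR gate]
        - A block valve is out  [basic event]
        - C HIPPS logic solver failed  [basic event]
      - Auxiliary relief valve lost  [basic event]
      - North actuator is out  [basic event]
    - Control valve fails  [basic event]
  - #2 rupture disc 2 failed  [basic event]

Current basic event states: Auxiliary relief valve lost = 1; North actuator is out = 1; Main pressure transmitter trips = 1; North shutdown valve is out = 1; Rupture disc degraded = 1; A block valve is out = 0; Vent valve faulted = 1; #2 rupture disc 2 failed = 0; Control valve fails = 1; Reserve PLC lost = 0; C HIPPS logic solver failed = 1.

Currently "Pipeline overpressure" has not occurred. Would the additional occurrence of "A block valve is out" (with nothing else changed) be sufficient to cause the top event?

No

Counterfactual: set "A block valve is out" to occurred.
HIPPS stage lost [AND]: Rupture disc degraded=occurs, Reserve PLC lost=not, North shutdown valve is out=occurs, Main pressure transmitter trips=occurs → not all inputs occur → does not occur.
Vent line fails [OR]: A block valve is out=occurs, C HIPPS logic solver failed=occurs → at least one input occurs → occurs.
Control loop lost [AND]: Vent line fails=occurs, Auxiliary relief valve lost=occurs, North actuator is out=occurs → all inputs occur → occurs.
Block path inoperative [AND]: HIPPS stage lost=not, Vent valve faulted=occurs, Control loop lost=occurs, Control valve fails=occurs → not all inputs occur → does not occur.
Pipeline overpressure [OR]: Block path inoperative=not, #2 rupture disc 2 failed=not → no input occurs → does not occur.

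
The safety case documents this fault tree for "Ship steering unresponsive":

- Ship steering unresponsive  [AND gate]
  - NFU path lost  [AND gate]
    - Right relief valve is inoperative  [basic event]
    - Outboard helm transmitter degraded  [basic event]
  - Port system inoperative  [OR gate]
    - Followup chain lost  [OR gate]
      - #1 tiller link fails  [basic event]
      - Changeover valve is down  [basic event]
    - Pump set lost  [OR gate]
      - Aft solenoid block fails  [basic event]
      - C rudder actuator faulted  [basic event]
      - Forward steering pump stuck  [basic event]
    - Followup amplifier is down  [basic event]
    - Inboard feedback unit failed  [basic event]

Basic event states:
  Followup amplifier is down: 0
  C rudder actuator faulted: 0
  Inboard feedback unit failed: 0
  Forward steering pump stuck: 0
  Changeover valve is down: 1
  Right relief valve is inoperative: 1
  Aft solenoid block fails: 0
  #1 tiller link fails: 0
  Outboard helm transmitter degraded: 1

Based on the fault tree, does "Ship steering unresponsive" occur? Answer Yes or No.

NFU path lost [AND]: Right relief valve is inoperative=occurs, Outboard helm transmitter degraded=occurs → all inputs occur → occurs.
Followup chain lost [OR]: #1 tiller link fails=not, Changeover valve is down=occurs → at least one input occurs → occurs.
Pump set lost [OR]: Aft solenoid block fails=not, C rudder actuator faulted=not, Forward steering pump stuck=not → no input occurs → does not occur.
Port system inoperative [OR]: Followup chain lost=occurs, Pump set lost=not, Followup amplifier is down=not, Inboard feedback unit failed=not → at least one input occurs → occurs.
Ship steering unresponsive [AND]: NFU path lost=occurs, Port system inoperative=occurs → all inputs occur → occurs.

Yes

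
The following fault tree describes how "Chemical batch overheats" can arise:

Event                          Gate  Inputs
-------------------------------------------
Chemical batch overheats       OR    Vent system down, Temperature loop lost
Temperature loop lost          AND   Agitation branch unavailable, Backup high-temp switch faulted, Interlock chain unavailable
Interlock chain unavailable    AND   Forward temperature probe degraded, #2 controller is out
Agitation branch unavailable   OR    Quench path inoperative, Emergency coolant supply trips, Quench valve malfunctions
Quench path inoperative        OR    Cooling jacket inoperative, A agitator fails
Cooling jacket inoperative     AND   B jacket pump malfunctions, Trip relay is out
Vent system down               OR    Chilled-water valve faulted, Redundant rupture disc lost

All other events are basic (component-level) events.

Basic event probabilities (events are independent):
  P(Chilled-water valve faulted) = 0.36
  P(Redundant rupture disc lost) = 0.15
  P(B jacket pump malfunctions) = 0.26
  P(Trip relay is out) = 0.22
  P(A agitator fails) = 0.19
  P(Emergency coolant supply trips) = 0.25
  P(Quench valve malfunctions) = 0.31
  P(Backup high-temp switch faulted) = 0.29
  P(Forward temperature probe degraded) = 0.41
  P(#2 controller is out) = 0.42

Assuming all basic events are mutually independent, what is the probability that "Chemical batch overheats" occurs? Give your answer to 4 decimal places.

0.4724

P(Vent system down) [OR] = 1 − (1−0.36) × (1−0.15) = 0.456000
P(Cooling jacket inoperative) [AND] = 0.26 × 0.22 = 0.057200
P(Quench path inoperative) [OR] = 1 − (1−0.057200) × (1−0.19) = 0.236332
P(Agitation branch unavailable) [OR] = 1 − (1−0.236332) × (1−0.25) × (1−0.31) = 0.604802
P(Interlock chain unavailable) [AND] = 0.41 × 0.42 = 0.172200
P(Temperature loop lost) [AND] = 0.604802 × 0.29 × 0.172200 = 0.030203
P(Chemical batch overheats) [OR] = 1 − (1−0.456000) × (1−0.030203) = 0.472430
Rounded to 4 decimal places: P(Chemical batch overheats) ≈ 0.4724.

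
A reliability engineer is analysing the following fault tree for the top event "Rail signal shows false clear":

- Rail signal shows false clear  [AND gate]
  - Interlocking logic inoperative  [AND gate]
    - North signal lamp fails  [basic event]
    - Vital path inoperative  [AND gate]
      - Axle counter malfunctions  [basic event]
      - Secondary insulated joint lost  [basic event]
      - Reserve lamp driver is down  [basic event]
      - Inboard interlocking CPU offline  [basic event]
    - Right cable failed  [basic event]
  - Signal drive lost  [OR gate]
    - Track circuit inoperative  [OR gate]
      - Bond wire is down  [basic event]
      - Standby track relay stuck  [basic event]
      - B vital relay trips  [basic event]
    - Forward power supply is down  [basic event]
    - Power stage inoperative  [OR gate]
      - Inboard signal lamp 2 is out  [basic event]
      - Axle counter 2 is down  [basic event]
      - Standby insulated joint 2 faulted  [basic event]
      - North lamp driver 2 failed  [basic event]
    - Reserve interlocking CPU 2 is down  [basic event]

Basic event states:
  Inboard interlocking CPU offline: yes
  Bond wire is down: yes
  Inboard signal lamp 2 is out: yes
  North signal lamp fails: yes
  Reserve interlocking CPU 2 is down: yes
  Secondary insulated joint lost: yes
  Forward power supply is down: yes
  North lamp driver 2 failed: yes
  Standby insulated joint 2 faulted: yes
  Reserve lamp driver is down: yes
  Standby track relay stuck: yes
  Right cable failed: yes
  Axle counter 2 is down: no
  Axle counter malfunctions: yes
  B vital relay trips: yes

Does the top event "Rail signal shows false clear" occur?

Yes

Vital path inoperative [AND]: Axle counter malfunctions=occurs, Secondary insulated joint lost=occurs, Reserve lamp driver is down=occurs, Inboard interlocking CPU offline=occurs → all inputs occur → occurs.
Interlocking logic inoperative [AND]: North signal lamp fails=occurs, Vital path inoperative=occurs, Right cable failed=occurs → all inputs occur → occurs.
Track circuit inoperative [OR]: Bond wire is down=occurs, Standby track relay stuck=occurs, B vital relay trips=occurs → at least one input occurs → occurs.
Power stage inoperative [OR]: Inboard signal lamp 2 is out=occurs, Axle counter 2 is down=not, Standby insulated joint 2 faulted=occurs, North lamp driver 2 failed=occurs → at least one input occurs → occurs.
Signal drive lost [OR]: Track circuit inoperative=occurs, Forward power supply is down=occurs, Power stage inoperative=occurs, Reserve interlocking CPU 2 is down=occurs → at least one input occurs → occurs.
Rail signal shows false clear [AND]: Interlocking logic inoperative=occurs, Signal drive lost=occurs → all inputs occur → occurs.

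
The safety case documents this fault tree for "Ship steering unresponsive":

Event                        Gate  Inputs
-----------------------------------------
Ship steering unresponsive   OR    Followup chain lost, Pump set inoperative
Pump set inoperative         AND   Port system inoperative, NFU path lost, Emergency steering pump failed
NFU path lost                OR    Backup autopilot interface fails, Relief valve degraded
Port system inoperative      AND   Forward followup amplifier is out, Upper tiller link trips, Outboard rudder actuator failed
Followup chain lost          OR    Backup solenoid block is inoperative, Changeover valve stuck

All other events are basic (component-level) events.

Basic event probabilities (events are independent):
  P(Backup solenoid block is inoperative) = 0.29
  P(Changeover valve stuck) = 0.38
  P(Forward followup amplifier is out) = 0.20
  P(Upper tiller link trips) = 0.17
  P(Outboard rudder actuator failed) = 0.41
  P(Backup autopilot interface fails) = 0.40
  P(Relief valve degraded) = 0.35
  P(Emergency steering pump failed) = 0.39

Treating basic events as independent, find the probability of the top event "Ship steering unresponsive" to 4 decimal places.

P(Followup chain lost) [OR] = 1 − (1−0.29) × (1−0.38) = 0.559800
P(Port system inoperative) [AND] = 0.20 × 0.17 × 0.41 = 0.013940
P(NFU path lost) [OR] = 1 − (1−0.40) × (1−0.35) = 0.610000
P(Pump set inoperative) [AND] = 0.013940 × 0.610000 × 0.39 = 0.003316
P(Ship steering unresponsive) [OR] = 1 − (1−0.559800) × (1−0.003316) = 0.561260
Rounded to 4 decimal places: P(Ship steering unresponsive) ≈ 0.5613.

0.5613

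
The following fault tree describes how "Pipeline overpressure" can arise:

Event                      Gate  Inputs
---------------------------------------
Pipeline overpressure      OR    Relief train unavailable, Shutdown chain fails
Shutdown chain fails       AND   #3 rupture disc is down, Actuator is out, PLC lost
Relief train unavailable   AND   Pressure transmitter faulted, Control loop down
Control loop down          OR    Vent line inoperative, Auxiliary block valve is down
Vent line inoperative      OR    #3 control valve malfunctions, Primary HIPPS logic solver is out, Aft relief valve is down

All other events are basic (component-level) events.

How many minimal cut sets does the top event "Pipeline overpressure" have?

5

Vent line inoperative [OR]: union of children's cut sets → 3 cut set(s).
Control loop down [OR]: union of children's cut sets → 4 cut set(s).
Relief train unavailable [AND]: one cut set from each child combined → 1 × 4 = 4 cut set(s).
Shutdown chain fails [AND]: one cut set from each child combined → 1 × 1 × 1 = 1 cut set(s).
Pipeline overpressure [OR]: union of children's cut sets → 5 cut set(s).
Minimal cut sets: {#3 control valve malfunctions, Pressure transmitter faulted}; {Pressure transmitter faulted, Primary HIPPS logic solver is out}; {Aft relief valve is down, Pressure transmitter faulted}; {Auxiliary block valve is down, Pressure transmitter faulted}; {#3 rupture disc is down, Actuator is out, PLC lost}.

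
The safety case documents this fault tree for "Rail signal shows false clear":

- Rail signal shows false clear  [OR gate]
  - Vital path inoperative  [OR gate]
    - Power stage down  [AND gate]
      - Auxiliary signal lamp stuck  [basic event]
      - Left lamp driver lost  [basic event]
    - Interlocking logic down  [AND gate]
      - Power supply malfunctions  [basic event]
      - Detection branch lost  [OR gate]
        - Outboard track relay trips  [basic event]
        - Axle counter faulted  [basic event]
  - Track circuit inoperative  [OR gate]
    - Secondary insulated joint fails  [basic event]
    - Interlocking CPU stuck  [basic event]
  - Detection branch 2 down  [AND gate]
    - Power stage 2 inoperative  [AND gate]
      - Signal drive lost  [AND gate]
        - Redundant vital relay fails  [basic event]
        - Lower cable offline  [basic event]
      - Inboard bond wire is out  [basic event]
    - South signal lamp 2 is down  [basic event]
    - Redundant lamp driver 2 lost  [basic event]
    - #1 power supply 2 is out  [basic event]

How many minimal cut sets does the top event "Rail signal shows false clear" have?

6

Power stage down [AND]: one cut set from each child combined → 1 × 1 = 1 cut set(s).
Detection branch lost [OR]: union of children's cut sets → 2 cut set(s).
Interlocking logic down [AND]: one cut set from each child combined → 1 × 2 = 2 cut set(s).
Vital path inoperative [OR]: union of children's cut sets → 3 cut set(s).
Track circuit inoperative [OR]: union of children's cut sets → 2 cut set(s).
Signal drive lost [AND]: one cut set from each child combined → 1 × 1 = 1 cut set(s).
Power stage 2 inoperative [AND]: one cut set from each child combined → 1 × 1 = 1 cut set(s).
Detection branch 2 down [AND]: one cut set from each child combined → 1 × 1 × 1 × 1 = 1 cut set(s).
Rail signal shows false clear [OR]: union of children's cut sets → 6 cut set(s).
Minimal cut sets: {Auxiliary signal lamp stuck, Left lamp driver lost}; {Outboard track relay trips, Power supply malfunctions}; {Axle counter faulted, Power supply malfunctions}; {Secondary insulated joint fails}; {Interlocking CPU stuck}; {#1 power supply 2 is out, Inboard bond wire is out, Lower cable offline, Redundant lamp driver 2 lost, Redundant vital relay fails, South signal lamp 2 is down}.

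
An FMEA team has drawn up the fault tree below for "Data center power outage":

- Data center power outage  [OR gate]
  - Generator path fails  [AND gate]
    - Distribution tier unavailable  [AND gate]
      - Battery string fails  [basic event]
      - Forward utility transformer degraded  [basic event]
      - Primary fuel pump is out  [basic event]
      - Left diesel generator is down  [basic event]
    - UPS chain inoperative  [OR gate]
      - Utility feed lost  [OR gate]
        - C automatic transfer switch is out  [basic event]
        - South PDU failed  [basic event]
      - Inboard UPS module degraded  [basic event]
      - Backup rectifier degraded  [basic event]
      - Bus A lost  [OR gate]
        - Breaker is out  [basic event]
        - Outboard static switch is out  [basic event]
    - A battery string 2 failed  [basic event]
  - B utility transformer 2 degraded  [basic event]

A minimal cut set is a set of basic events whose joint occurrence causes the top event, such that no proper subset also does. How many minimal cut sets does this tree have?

7

Distribution tier unavailable [AND]: one cut set from each child combined → 1 × 1 × 1 × 1 = 1 cut set(s).
Utility feed lost [OR]: union of children's cut sets → 2 cut set(s).
Bus A lost [OR]: union of children's cut sets → 2 cut set(s).
UPS chain inoperative [OR]: union of children's cut sets → 6 cut set(s).
Generator path fails [AND]: one cut set from each child combined → 1 × 6 × 1 = 6 cut set(s).
Data center power outage [OR]: union of children's cut sets → 7 cut set(s).
Minimal cut sets: {A battery string 2 failed, Battery string fails, C automatic transfer switch is out, Forward utility transformer degraded, Left diesel generator is down, Primary fuel pump is out}; {A battery string 2 failed, Battery string fails, Forward utility transformer degraded, Left diesel generator is down, Primary fuel pump is out, South PDU failed}; {A battery string 2 failed, Battery string fails, Forward utility transformer degraded, Inboard UPS module degraded, Left diesel generator is down, Primary fuel pump is out}; {A battery string 2 failed, Backup rectifier degraded, Battery string fails, Forward utility transformer degraded, Left diesel generator is down, Primary fuel pump is out}; {A battery string 2 failed, Battery string fails, Breaker is out, Forward utility transformer degraded, Left diesel generator is down, Primary fuel pump is out}; {A battery string 2 failed, Battery string fails, Forward utility transformer degraded, Left diesel generator is down, Outboard static switch is out, Primary fuel pump is out}; {B utility transformer 2 degraded}.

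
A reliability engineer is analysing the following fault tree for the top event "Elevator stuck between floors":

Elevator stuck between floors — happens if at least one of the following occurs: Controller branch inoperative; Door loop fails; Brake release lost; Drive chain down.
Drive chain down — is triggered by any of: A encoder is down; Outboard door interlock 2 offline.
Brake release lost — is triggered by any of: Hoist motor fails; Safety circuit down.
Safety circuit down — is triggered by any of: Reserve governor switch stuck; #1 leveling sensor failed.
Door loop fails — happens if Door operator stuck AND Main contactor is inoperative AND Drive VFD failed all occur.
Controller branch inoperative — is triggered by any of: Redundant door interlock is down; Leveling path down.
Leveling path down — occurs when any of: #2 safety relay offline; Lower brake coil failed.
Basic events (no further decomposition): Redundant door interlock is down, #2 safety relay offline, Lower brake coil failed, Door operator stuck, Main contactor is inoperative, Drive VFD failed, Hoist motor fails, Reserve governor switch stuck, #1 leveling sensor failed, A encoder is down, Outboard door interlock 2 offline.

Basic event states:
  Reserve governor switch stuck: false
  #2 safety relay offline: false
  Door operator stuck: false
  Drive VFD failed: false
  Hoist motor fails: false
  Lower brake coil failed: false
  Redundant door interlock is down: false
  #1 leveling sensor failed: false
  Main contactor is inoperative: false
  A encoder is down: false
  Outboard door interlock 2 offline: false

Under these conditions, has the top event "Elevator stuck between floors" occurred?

Leveling path down [OR]: #2 safety relay offline=not, Lower brake coil failed=not → no input occurs → does not occur.
Controller branch inoperative [OR]: Redundant door interlock is down=not, Leveling path down=not → no input occurs → does not occur.
Door loop fails [AND]: Door operator stuck=not, Main contactor is inoperative=not, Drive VFD failed=not → not all inputs occur → does not occur.
Safety circuit down [OR]: Reserve governor switch stuck=not, #1 leveling sensor failed=not → no input occurs → does not occur.
Brake release lost [OR]: Hoist motor fails=not, Safety circuit down=not → no input occurs → does not occur.
Drive chain down [OR]: A encoder is down=not, Outboard door interlock 2 offline=not → no input occurs → does not occur.
Elevator stuck between floors [OR]: Controller branch inoperative=not, Door loop fails=not, Brake release lost=not, Drive chain down=not → no input occurs → does not occur.

No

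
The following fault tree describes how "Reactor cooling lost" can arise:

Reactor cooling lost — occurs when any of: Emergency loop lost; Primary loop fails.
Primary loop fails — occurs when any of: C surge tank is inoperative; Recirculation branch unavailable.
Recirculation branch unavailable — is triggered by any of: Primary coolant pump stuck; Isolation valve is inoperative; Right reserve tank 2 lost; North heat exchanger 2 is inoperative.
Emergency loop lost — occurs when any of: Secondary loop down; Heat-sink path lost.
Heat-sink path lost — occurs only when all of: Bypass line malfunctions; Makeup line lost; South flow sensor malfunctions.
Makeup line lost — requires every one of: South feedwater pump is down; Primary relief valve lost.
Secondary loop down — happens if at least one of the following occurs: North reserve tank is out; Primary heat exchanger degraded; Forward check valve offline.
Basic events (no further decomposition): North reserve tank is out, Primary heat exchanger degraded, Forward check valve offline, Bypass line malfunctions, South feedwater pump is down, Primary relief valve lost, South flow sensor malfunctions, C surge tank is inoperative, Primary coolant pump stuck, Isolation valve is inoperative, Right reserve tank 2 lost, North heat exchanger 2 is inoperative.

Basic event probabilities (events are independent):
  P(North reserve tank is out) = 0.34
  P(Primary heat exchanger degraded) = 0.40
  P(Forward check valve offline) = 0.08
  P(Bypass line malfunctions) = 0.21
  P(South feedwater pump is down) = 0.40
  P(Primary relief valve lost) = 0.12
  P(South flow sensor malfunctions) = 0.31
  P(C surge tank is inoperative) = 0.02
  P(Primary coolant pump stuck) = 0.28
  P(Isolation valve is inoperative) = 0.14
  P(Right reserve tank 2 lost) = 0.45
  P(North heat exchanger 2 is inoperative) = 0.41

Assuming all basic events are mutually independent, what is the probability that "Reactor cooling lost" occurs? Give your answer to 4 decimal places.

0.9285

P(Secondary loop down) [OR] = 1 − (1−0.34) × (1−0.40) × (1−0.08) = 0.635680
P(Makeup line lost) [AND] = 0.40 × 0.12 = 0.048000
P(Heat-sink path lost) [AND] = 0.21 × 0.048000 × 0.31 = 0.003125
P(Emergency loop lost) [OR] = 1 − (1−0.635680) × (1−0.003125) = 0.636819
P(Recirculation branch unavailable) [OR] = 1 − (1−0.28) × (1−0.14) × (1−0.45) × (1−0.41) = 0.799070
P(Primary loop fails) [OR] = 1 − (1−0.02) × (1−0.799070) = 0.803089
P(Reactor cooling lost) [OR] = 1 − (1−0.636819) × (1−0.803089) = 0.928486
Rounded to 4 decimal places: P(Reactor cooling lost) ≈ 0.9285.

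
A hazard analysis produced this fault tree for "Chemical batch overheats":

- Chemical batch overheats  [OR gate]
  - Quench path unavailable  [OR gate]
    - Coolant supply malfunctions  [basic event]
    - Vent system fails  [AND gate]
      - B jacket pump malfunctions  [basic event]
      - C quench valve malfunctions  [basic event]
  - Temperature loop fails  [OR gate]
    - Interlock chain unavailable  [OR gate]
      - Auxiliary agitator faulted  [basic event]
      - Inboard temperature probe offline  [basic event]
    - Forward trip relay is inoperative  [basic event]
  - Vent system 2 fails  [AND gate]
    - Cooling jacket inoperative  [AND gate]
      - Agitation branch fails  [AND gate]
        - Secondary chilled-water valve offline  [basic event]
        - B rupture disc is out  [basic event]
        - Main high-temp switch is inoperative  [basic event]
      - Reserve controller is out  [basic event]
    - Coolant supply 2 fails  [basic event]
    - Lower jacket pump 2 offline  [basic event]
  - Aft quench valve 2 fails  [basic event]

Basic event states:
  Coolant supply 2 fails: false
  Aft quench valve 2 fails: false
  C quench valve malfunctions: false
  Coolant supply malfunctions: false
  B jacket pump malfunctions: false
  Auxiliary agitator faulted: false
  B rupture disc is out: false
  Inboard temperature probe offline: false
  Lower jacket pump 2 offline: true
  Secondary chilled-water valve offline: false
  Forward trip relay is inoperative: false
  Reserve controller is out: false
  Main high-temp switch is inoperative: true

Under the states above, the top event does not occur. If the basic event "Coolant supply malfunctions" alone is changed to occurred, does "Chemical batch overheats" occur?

Yes

Counterfactual: set "Coolant supply malfunctions" to occurred.
Vent system fails [AND]: B jacket pump malfunctions=not, C quench valve malfunctions=not → not all inputs occur → does not occur.
Quench path unavailable [OR]: Coolant supply malfunctions=occurs, Vent system fails=not → at least one input occurs → occurs.
Interlock chain unavailable [OR]: Auxiliary agitator faulted=not, Inboard temperature probe offline=not → no input occurs → does not occur.
Temperature loop fails [OR]: Interlock chain unavailable=not, Forward trip relay is inoperative=not → no input occurs → does not occur.
Agitation branch fails [AND]: Secondary chilled-water valve offline=not, B rupture disc is out=not, Main high-temp switch is inoperative=occurs → not all inputs occur → does not occur.
Cooling jacket inoperative [AND]: Agitation branch fails=not, Reserve controller is out=not → not all inputs occur → does not occur.
Vent system 2 fails [AND]: Cooling jacket inoperative=not, Coolant supply 2 fails=not, Lower jacket pump 2 offline=occurs → not all inputs occur → does not occur.
Chemical batch overheats [OR]: Quench path unavailable=occurs, Temperature loop fails=not, Vent system 2 fails=not, Aft quench valve 2 fails=not → at least one input occurs → occurs.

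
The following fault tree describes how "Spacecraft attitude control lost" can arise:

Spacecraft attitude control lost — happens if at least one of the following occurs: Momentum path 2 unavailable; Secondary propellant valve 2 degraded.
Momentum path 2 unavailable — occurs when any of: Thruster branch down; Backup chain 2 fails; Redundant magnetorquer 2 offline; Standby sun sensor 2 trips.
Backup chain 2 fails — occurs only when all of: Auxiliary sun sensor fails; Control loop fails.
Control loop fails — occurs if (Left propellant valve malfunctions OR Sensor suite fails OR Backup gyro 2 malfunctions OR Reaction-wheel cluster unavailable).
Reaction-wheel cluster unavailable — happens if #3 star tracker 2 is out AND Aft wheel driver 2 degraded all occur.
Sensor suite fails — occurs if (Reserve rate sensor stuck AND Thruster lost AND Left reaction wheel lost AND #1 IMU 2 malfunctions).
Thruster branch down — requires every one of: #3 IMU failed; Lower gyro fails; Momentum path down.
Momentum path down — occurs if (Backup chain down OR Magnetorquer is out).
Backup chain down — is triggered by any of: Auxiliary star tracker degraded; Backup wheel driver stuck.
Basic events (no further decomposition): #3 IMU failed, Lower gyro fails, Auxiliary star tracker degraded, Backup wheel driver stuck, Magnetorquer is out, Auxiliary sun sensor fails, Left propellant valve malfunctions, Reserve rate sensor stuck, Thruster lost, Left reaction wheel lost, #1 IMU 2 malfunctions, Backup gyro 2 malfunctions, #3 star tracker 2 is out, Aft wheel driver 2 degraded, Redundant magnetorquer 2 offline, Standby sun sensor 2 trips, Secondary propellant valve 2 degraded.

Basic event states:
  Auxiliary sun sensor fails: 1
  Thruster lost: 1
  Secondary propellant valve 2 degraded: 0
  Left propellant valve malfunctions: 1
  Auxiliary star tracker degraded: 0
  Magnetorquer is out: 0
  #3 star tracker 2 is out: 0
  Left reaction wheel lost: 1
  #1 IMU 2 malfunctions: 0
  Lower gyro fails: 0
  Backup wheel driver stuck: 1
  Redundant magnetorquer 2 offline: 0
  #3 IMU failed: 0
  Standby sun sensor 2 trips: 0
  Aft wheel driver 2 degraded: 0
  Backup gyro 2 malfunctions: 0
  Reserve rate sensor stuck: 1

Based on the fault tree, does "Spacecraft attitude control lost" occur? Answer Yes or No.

Yes

Backup chain down [OR]: Auxiliary star tracker degraded=not, Backup wheel driver stuck=occurs → at least one input occurs → occurs.
Momentum path down [OR]: Backup chain down=occurs, Magnetorquer is out=not → at least one input occurs → occurs.
Thruster branch down [AND]: #3 IMU failed=not, Lower gyro fails=not, Momentum path down=occurs → not all inputs occur → does not occur.
Sensor suite fails [AND]: Reserve rate sensor stuck=occurs, Thruster lost=occurs, Left reaction wheel lost=occurs, #1 IMU 2 malfunctions=not → not all inputs occur → does not occur.
Reaction-wheel cluster unavailable [AND]: #3 star tracker 2 is out=not, Aft wheel driver 2 degraded=not → not all inputs occur → does not occur.
Control loop fails [OR]: Left propellant valve malfunctions=occurs, Sensor suite fails=not, Backup gyro 2 malfunctions=not, Reaction-wheel cluster unavailable=not → at least one input occurs → occurs.
Backup chain 2 fails [AND]: Auxiliary sun sensor fails=occurs, Control loop fails=occurs → all inputs occur → occurs.
Momentum path 2 unavailable [OR]: Thruster branch down=not, Backup chain 2 fails=occurs, Redundant magnetorquer 2 offline=not, Standby sun sensor 2 trips=not → at least one input occurs → occurs.
Spacecraft attitude control lost [OR]: Momentum path 2 unavailable=occurs, Secondary propellant valve 2 degraded=not → at least one input occurs → occurs.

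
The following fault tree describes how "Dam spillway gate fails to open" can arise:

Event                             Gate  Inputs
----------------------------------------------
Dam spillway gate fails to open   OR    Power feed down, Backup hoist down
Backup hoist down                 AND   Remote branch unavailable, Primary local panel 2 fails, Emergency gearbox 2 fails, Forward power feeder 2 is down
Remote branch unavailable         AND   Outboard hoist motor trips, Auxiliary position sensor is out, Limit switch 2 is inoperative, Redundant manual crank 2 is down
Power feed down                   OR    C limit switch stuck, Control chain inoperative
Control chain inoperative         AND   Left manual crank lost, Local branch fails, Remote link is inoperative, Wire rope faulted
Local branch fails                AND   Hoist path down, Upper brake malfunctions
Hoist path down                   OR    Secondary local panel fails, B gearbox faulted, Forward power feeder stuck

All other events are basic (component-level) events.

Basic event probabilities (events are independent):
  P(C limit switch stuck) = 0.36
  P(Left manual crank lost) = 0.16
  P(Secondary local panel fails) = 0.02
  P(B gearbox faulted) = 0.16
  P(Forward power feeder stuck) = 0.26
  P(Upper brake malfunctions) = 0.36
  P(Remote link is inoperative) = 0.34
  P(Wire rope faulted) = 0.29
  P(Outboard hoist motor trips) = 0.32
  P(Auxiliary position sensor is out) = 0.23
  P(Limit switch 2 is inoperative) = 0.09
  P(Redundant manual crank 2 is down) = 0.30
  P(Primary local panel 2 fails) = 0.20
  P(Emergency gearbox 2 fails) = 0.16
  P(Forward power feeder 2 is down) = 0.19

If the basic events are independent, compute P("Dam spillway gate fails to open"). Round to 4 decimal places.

P(Hoist path down) [OR] = 1 − (1−0.02) × (1−0.16) × (1−0.26) = 0.390832
P(Local branch fails) [AND] = 0.390832 × 0.36 = 0.140700
P(Control chain inoperative) [AND] = 0.16 × 0.140700 × 0.34 × 0.29 = 0.002220
P(Power feed down) [OR] = 1 − (1−0.36) × (1−0.002220) = 0.361421
P(Remote branch unavailable) [AND] = 0.32 × 0.23 × 0.09 × 0.30 = 0.001987
P(Backup hoist down) [AND] = 0.001987 × 0.20 × 0.16 × 0.19 = 0.000012
P(Dam spillway gate fails to open) [OR] = 1 − (1−0.361421) × (1−0.000012) = 0.361429
Rounded to 4 decimal places: P(Dam spillway gate fails to open) ≈ 0.3614.

0.3614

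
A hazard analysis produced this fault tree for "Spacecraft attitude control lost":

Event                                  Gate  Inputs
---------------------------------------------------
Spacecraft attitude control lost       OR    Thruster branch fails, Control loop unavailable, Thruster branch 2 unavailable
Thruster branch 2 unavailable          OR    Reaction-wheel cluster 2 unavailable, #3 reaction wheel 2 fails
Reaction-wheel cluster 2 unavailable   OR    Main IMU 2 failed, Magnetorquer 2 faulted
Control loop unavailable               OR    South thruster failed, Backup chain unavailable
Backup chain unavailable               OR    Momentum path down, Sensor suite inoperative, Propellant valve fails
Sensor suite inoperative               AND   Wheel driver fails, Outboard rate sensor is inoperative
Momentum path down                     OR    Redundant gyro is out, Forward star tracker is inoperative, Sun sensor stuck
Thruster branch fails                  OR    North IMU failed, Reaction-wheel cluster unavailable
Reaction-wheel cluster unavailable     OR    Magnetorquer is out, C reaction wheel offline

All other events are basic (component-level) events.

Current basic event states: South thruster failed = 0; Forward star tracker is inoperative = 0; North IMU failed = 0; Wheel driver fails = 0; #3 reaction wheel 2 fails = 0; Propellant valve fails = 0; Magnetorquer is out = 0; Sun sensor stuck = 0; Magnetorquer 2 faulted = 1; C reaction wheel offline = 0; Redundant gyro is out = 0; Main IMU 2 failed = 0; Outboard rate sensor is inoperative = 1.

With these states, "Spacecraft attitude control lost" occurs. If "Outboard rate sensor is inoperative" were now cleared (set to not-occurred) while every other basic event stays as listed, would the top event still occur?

Counterfactual: set "Outboard rate sensor is inoperative" to not occurred.
Reaction-wheel cluster unavailable [OR]: Magnetorquer is out=not, C reaction wheel offline=not → no input occurs → does not occur.
Thruster branch fails [OR]: North IMU failed=not, Reaction-wheel cluster unavailable=not → no input occurs → does not occur.
Momentum path down [OR]: Redundant gyro is out=not, Forward star tracker is inoperative=not, Sun sensor stuck=not → no input occurs → does not occur.
Sensor suite inoperative [AND]: Wheel driver fails=not, Outboard rate sensor is inoperative=not → not all inputs occur → does not occur.
Backup chain unavailable [OR]: Momentum path down=not, Sensor suite inoperative=not, Propellant valve fails=not → no input occurs → does not occur.
Control loop unavailable [OR]: South thruster failed=not, Backup chain unavailable=not → no input occurs → does not occur.
Reaction-wheel cluster 2 unavailable [OR]: Main IMU 2 failed=not, Magnetorquer 2 faulted=occurs → at least one input occurs → occurs.
Thruster branch 2 unavailable [OR]: Reaction-wheel cluster 2 unavailable=occurs, #3 reaction wheel 2 fails=not → at least one input occurs → occurs.
Spacecraft attitude control lost [OR]: Thruster branch fails=not, Control loop unavailable=not, Thruster branch 2 unavailable=occurs → at least one input occurs → occurs.

Yes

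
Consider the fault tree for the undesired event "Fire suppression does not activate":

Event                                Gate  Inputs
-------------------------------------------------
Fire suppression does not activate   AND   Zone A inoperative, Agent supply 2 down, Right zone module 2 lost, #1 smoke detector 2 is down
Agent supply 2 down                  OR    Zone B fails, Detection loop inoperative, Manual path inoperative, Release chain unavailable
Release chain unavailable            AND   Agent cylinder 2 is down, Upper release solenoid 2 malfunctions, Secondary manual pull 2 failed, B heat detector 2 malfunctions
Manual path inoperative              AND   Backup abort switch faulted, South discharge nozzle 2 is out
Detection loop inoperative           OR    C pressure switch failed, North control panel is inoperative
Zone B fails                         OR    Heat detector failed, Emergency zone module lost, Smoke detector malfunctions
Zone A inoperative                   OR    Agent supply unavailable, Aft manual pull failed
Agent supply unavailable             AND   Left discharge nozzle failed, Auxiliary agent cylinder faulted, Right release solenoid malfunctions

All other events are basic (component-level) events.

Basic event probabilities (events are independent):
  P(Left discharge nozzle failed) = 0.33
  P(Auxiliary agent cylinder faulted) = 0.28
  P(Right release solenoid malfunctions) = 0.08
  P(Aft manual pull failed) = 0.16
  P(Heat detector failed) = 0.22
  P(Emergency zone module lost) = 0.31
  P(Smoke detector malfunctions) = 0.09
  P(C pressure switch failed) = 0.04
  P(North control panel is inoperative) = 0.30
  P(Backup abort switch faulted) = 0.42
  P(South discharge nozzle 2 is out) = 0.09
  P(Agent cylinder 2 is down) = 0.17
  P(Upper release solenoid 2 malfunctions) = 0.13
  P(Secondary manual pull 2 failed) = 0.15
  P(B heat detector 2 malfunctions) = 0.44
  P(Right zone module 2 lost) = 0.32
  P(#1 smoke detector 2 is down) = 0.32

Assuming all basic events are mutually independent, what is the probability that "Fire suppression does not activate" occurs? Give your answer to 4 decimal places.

0.0116

P(Agent supply unavailable) [AND] = 0.33 × 0.28 × 0.08 = 0.007392
P(Zone A inoperative) [OR] = 1 − (1−0.007392) × (1−0.16) = 0.166209
P(Zone B fails) [OR] = 1 − (1−0.22) × (1−0.31) × (1−0.09) = 0.510238
P(Detection loop inoperative) [OR] = 1 − (1−0.04) × (1−0.30) = 0.328000
P(Manual path inoperative) [AND] = 0.42 × 0.09 = 0.037800
P(Release chain unavailable) [AND] = 0.17 × 0.13 × 0.15 × 0.44 = 0.001459
P(Agent supply 2 down) [OR] = 1 − (1−0.510238) × (1−0.328000) × (1−0.037800) × (1−0.001459) = 0.683783
P(Fire suppression does not activate) [AND] = 0.166209 × 0.683783 × 0.32 × 0.32 = 0.011638
Rounded to 4 decimal places: P(Fire suppression does not activate) ≈ 0.0116.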